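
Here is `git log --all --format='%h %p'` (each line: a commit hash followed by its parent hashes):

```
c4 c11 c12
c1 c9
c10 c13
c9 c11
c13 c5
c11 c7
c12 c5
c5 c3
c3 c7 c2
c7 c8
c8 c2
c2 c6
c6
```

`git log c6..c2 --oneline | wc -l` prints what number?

Reachable from c2: {c2, c6}.
Reachable from c6: {c6}.
In c2's history but not c6's: {c2} — 1 commit.

1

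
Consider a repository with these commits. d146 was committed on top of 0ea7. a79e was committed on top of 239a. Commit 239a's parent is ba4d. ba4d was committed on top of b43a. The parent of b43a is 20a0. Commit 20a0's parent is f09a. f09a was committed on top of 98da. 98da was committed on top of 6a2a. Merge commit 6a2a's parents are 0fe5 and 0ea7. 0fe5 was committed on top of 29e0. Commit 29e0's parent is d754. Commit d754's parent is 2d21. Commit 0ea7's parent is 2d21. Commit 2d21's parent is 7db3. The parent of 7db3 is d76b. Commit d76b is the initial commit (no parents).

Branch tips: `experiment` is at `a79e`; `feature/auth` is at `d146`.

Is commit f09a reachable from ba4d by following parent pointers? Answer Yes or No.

Ancestors of ba4d (commits reachable by following parents): {0ea7, 0fe5, 20a0, 29e0, 2d21, 6a2a, 7db3, 98da, b43a, ba4d, d754, d76b, f09a}.
f09a is in that set, so it is an ancestor of ba4d.

Yes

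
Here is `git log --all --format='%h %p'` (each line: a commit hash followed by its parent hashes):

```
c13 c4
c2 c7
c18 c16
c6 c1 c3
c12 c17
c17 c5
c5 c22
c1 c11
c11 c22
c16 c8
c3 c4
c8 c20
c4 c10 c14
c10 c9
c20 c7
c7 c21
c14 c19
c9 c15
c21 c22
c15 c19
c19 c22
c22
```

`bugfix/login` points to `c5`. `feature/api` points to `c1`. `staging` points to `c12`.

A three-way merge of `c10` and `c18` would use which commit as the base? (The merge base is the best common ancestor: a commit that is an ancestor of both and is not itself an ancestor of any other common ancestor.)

Ancestors of c10: {c10, c15, c19, c22, c9}.
Ancestors of c18: {c16, c18, c20, c21, c22, c7, c8}.
Common ancestors: {c22}.
The only common ancestor is c22, so it is the merge base.

c22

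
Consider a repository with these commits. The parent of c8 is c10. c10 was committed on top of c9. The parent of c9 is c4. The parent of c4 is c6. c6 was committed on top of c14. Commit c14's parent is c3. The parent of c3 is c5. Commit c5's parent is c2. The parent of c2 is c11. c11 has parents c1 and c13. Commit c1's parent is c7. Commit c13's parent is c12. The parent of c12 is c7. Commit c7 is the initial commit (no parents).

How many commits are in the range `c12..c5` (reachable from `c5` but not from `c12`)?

Reachable from c5: {c1, c11, c12, c13, c2, c5, c7}.
Reachable from c12: {c12, c7}.
In c5's history but not c12's: {c1, c11, c13, c2, c5} — 5 commits.

5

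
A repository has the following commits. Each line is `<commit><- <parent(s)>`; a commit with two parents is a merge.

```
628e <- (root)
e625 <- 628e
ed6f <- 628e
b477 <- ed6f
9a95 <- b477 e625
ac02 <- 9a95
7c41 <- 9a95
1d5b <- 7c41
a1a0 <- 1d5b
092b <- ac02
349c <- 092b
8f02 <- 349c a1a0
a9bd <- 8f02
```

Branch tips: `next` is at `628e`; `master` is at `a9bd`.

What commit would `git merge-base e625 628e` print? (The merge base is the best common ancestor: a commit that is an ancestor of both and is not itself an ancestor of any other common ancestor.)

Ancestors of e625: {628e, e625}.
Ancestors of 628e: {628e}.
Common ancestors: {628e}.
The only common ancestor is 628e, so it is the merge base.

628e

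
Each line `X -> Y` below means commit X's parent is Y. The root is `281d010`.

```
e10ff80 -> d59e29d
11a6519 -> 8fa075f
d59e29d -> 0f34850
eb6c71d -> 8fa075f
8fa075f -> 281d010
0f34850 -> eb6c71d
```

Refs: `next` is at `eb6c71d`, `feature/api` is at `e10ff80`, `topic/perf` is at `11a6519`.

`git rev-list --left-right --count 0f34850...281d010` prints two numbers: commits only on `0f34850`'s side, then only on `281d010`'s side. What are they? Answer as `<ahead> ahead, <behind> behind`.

Reachable from 0f34850: {0f34850, 281d010, 8fa075f, eb6c71d}.
Reachable from 281d010: {281d010}.
Only in 0f34850's history (ahead): {0f34850, 8fa075f, eb6c71d} — 3.
Only in 281d010's history (behind): {} — 0.

3 ahead, 0 behind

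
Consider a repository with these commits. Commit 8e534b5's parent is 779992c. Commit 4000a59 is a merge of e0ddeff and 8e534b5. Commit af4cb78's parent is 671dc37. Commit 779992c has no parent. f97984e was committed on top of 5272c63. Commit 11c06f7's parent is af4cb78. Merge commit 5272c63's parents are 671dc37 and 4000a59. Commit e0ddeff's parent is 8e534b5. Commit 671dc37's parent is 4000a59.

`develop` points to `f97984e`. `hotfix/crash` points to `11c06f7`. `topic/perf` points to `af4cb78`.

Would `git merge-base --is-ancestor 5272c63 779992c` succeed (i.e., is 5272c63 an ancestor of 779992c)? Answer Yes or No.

No

Ancestors of 779992c: {779992c}.
5272c63 is not in that set, so it is not an ancestor of 779992c.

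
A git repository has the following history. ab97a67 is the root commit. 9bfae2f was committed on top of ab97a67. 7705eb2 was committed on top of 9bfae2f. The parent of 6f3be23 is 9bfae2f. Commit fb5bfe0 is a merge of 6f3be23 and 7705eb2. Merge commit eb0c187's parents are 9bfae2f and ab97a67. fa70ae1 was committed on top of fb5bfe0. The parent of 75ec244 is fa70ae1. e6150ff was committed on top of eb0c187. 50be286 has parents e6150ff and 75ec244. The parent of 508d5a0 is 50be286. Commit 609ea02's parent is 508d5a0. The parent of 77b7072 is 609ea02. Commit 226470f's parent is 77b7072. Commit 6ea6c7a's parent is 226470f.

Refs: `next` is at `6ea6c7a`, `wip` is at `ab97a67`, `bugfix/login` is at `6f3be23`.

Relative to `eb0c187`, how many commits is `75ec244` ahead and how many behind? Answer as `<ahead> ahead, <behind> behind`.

Reachable from 75ec244: {6f3be23, 75ec244, 7705eb2, 9bfae2f, ab97a67, fa70ae1, fb5bfe0}.
Reachable from eb0c187: {9bfae2f, ab97a67, eb0c187}.
Only in 75ec244's history (ahead): {6f3be23, 75ec244, 7705eb2, fa70ae1, fb5bfe0} — 5.
Only in eb0c187's history (behind): {eb0c187} — 1.

5 ahead, 1 behind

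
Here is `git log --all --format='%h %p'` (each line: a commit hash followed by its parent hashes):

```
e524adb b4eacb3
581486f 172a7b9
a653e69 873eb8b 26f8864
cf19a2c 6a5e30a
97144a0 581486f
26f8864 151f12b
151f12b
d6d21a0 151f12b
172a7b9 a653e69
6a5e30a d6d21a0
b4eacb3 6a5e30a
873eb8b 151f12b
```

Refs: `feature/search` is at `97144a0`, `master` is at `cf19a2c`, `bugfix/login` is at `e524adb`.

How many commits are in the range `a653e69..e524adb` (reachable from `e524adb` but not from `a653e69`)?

Reachable from e524adb: {151f12b, 6a5e30a, b4eacb3, d6d21a0, e524adb}.
Reachable from a653e69: {151f12b, 26f8864, 873eb8b, a653e69}.
In e524adb's history but not a653e69's: {6a5e30a, b4eacb3, d6d21a0, e524adb} — 4 commits.

4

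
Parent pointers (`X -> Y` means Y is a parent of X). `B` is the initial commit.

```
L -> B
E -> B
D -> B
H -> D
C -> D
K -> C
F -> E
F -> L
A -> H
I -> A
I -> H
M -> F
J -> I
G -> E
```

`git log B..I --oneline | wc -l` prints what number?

Reachable from I: {A, B, D, H, I}.
Reachable from B: {B}.
In I's history but not B's: {A, D, H, I} — 4 commits.

4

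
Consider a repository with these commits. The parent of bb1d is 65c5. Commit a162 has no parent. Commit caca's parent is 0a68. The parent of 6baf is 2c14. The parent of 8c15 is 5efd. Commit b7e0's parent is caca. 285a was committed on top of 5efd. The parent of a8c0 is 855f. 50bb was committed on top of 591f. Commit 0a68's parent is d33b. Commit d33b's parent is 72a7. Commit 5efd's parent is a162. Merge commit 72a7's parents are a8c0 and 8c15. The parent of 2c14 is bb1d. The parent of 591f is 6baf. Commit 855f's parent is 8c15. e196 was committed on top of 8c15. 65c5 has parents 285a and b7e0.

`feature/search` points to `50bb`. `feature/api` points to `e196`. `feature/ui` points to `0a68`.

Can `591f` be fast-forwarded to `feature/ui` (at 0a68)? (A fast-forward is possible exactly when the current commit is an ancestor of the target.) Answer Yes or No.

No

A fast-forward from 591f to 0a68 is possible iff 591f is an ancestor of 0a68.
Ancestors of 0a68: {0a68, 5efd, 72a7, 855f, 8c15, a162, a8c0, d33b}.
591f is not among them, so fast-forward is not possible.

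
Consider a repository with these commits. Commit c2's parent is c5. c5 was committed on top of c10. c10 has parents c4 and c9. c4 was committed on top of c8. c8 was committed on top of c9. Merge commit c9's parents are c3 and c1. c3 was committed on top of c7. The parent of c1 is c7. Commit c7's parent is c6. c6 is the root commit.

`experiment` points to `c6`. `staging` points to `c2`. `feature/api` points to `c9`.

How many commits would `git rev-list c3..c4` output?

Reachable from c4: {c1, c3, c4, c6, c7, c8, c9}.
Reachable from c3: {c3, c6, c7}.
In c4's history but not c3's: {c1, c4, c8, c9} — 4 commits.

4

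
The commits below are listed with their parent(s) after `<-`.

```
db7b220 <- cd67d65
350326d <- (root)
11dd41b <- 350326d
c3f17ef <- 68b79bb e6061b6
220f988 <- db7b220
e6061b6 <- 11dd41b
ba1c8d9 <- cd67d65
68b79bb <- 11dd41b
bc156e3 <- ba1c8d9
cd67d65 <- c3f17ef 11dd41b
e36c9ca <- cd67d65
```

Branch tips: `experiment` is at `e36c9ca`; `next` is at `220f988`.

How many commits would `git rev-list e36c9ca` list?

Walking parent pointers from e36c9ca: reachable set = {11dd41b, 350326d, 68b79bb, c3f17ef, cd67d65, e36c9ca, e6061b6}.
That is 7 commits.

7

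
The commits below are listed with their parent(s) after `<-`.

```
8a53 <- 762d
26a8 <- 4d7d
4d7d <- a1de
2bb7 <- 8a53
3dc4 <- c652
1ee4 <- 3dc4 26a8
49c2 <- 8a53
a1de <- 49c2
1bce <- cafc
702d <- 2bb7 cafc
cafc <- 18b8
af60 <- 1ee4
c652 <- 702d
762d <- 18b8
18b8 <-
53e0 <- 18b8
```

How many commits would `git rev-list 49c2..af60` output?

10

Reachable from af60: {18b8, 1ee4, 26a8, 2bb7, 3dc4, 49c2, 4d7d, 702d, 762d, 8a53, a1de, af60, c652, cafc}.
Reachable from 49c2: {18b8, 49c2, 762d, 8a53}.
In af60's history but not 49c2's: {1ee4, 26a8, 2bb7, 3dc4, 4d7d, 702d, a1de, af60, c652, cafc} — 10 commits.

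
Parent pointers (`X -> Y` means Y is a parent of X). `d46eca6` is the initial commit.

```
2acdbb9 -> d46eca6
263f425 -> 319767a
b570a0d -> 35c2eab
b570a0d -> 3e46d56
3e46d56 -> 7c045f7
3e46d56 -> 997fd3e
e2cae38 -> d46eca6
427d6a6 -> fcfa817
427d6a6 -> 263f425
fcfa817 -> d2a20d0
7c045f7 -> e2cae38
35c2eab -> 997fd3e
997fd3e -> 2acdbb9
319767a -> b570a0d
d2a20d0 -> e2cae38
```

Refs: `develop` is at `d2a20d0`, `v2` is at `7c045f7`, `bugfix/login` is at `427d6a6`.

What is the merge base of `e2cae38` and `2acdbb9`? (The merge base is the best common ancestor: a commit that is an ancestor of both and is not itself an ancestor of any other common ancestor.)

d46eca6

Ancestors of e2cae38: {d46eca6, e2cae38}.
Ancestors of 2acdbb9: {2acdbb9, d46eca6}.
Common ancestors: {d46eca6}.
The only common ancestor is d46eca6, so it is the merge base.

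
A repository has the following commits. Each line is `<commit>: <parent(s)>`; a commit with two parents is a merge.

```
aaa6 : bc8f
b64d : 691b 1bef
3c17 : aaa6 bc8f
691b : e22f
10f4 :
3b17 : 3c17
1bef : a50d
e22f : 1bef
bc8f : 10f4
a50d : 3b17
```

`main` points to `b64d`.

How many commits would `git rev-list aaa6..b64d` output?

Reachable from b64d: {10f4, 1bef, 3b17, 3c17, 691b, a50d, aaa6, b64d, bc8f, e22f}.
Reachable from aaa6: {10f4, aaa6, bc8f}.
In b64d's history but not aaa6's: {1bef, 3b17, 3c17, 691b, a50d, b64d, e22f} — 7 commits.

7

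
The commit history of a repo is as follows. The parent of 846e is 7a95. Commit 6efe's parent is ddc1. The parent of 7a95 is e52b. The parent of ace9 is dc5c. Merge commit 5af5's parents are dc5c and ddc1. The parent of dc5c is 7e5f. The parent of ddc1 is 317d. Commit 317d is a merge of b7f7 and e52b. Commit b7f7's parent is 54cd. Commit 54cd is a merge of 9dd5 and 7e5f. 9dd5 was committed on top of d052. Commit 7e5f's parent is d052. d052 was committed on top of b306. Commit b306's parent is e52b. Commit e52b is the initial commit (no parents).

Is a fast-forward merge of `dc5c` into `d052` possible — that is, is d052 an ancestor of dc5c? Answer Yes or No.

A fast-forward from d052 to dc5c is possible iff d052 is an ancestor of dc5c.
Ancestors of dc5c: {7e5f, b306, d052, dc5c, e52b}.
d052 is among them, so fast-forward is possible.

Yes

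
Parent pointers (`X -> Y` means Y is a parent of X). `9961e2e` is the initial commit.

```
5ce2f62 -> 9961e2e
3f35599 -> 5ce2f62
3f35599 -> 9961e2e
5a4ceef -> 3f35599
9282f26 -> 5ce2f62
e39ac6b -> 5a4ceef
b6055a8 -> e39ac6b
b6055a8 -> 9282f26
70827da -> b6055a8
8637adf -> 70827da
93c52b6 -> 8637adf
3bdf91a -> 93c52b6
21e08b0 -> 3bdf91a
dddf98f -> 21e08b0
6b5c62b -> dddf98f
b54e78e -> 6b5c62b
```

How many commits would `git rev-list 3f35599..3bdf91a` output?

8

Reachable from 3bdf91a: {3bdf91a, 3f35599, 5a4ceef, 5ce2f62, 70827da, 8637adf, 9282f26, 93c52b6, 9961e2e, b6055a8, e39ac6b}.
Reachable from 3f35599: {3f35599, 5ce2f62, 9961e2e}.
In 3bdf91a's history but not 3f35599's: {3bdf91a, 5a4ceef, 70827da, 8637adf, 9282f26, 93c52b6, b6055a8, e39ac6b} — 8 commits.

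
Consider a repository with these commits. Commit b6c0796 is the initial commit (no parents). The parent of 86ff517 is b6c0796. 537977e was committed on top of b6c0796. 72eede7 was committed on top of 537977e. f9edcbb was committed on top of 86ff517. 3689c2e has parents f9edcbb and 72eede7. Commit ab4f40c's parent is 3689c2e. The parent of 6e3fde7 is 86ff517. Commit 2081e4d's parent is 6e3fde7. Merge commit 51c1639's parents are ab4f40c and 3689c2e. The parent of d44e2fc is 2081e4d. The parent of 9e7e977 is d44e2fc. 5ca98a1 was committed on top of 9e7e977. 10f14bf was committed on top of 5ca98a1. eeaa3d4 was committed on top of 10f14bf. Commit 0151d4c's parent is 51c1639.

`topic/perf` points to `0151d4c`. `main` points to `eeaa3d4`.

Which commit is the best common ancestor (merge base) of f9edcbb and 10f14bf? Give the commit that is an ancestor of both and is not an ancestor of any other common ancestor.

86ff517

Ancestors of f9edcbb: {86ff517, b6c0796, f9edcbb}.
Ancestors of 10f14bf: {10f14bf, 2081e4d, 5ca98a1, 6e3fde7, 86ff517, 9e7e977, b6c0796, d44e2fc}.
Common ancestors: {86ff517, b6c0796}.
Among these, 86ff517 is not an ancestor of any other common ancestor — it is the merge base.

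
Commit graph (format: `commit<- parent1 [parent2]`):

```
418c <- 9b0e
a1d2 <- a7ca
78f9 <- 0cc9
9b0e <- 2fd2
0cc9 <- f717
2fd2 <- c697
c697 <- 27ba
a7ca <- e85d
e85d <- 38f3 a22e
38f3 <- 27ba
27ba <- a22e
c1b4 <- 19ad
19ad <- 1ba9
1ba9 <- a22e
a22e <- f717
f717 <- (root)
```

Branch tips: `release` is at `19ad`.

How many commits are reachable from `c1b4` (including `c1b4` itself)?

5

Walking parent pointers from c1b4: reachable set = {19ad, 1ba9, a22e, c1b4, f717}.
That is 5 commits.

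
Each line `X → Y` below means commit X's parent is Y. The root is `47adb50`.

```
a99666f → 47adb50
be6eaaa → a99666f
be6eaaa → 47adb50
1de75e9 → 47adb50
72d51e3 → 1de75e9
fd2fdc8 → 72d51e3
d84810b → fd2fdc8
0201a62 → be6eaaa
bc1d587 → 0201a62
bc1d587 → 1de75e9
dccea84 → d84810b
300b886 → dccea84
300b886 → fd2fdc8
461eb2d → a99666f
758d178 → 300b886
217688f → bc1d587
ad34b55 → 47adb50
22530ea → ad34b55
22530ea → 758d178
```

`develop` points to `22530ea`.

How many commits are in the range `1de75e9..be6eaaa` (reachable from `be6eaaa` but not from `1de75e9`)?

2

Reachable from be6eaaa: {47adb50, a99666f, be6eaaa}.
Reachable from 1de75e9: {1de75e9, 47adb50}.
In be6eaaa's history but not 1de75e9's: {a99666f, be6eaaa} — 2 commits.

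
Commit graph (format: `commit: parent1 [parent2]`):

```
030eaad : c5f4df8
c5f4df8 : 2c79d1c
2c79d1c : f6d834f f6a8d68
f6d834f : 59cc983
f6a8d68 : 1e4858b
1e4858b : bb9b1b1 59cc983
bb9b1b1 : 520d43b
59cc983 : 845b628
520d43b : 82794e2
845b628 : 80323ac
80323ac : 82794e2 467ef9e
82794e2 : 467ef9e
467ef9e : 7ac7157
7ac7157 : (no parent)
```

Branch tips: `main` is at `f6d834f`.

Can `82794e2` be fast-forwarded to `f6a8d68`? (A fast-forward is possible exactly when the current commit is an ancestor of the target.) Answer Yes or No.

Yes

A fast-forward from 82794e2 to f6a8d68 is possible iff 82794e2 is an ancestor of f6a8d68.
Ancestors of f6a8d68: {1e4858b, 467ef9e, 520d43b, 59cc983, 7ac7157, 80323ac, 82794e2, 845b628, bb9b1b1, f6a8d68}.
82794e2 is among them, so fast-forward is possible.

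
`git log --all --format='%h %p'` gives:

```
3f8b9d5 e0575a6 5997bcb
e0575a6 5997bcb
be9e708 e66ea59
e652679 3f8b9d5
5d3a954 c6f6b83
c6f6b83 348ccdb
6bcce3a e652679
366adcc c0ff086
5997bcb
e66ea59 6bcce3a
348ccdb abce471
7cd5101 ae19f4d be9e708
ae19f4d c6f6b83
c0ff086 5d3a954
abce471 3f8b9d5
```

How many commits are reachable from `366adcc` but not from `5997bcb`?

8

Reachable from 366adcc: {348ccdb, 366adcc, 3f8b9d5, 5997bcb, 5d3a954, abce471, c0ff086, c6f6b83, e0575a6}.
Reachable from 5997bcb: {5997bcb}.
In 366adcc's history but not 5997bcb's: {348ccdb, 366adcc, 3f8b9d5, 5d3a954, abce471, c0ff086, c6f6b83, e0575a6} — 8 commits.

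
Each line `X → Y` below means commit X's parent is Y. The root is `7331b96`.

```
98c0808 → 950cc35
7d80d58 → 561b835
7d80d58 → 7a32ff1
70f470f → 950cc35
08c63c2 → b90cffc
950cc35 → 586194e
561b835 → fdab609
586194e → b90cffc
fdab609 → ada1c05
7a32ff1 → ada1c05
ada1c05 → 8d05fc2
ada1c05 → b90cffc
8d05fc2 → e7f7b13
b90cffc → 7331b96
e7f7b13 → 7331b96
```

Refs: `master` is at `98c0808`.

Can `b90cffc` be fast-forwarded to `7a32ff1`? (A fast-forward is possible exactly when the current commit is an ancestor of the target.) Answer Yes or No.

Yes

A fast-forward from b90cffc to 7a32ff1 is possible iff b90cffc is an ancestor of 7a32ff1.
Ancestors of 7a32ff1: {7331b96, 7a32ff1, 8d05fc2, ada1c05, b90cffc, e7f7b13}.
b90cffc is among them, so fast-forward is possible.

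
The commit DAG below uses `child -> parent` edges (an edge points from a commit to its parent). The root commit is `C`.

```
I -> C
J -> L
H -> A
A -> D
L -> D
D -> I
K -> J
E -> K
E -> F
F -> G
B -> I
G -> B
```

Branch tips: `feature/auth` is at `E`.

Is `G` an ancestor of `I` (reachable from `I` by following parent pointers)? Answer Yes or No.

No

Ancestors of I: {C, I}.
G is not in that set, so it is not an ancestor of I.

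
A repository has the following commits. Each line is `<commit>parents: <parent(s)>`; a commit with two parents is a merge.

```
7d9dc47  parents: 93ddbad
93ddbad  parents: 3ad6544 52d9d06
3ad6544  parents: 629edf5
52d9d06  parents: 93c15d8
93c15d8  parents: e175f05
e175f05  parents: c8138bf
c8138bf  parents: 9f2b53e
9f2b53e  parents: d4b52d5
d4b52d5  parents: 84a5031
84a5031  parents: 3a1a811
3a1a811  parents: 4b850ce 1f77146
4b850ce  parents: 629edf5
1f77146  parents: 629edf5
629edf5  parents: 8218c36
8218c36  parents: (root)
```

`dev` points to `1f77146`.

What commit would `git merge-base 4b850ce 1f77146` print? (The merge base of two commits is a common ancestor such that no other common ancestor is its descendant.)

629edf5

Ancestors of 4b850ce: {4b850ce, 629edf5, 8218c36}.
Ancestors of 1f77146: {1f77146, 629edf5, 8218c36}.
Common ancestors: {629edf5, 8218c36}.
Among these, 629edf5 is not an ancestor of any other common ancestor — it is the merge base.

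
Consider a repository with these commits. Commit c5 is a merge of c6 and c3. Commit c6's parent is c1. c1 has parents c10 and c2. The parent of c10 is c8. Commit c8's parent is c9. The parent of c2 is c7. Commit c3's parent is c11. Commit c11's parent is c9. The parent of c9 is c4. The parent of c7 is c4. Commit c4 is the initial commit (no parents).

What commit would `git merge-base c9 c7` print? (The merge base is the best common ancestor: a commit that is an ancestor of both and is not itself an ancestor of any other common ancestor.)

c4

Ancestors of c9: {c4, c9}.
Ancestors of c7: {c4, c7}.
Common ancestors: {c4}.
The only common ancestor is c4, so it is the merge base.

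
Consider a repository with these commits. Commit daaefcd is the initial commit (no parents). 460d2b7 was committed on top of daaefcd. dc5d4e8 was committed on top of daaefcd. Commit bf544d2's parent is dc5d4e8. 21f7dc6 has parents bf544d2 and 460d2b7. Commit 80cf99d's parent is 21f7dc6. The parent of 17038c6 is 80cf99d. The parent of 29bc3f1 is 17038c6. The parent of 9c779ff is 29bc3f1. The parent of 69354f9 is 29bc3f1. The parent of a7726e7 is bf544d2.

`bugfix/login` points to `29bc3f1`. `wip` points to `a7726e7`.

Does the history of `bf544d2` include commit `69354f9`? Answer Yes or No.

No

Ancestors of bf544d2: {bf544d2, daaefcd, dc5d4e8}.
69354f9 is not in that set, so it is not an ancestor of bf544d2.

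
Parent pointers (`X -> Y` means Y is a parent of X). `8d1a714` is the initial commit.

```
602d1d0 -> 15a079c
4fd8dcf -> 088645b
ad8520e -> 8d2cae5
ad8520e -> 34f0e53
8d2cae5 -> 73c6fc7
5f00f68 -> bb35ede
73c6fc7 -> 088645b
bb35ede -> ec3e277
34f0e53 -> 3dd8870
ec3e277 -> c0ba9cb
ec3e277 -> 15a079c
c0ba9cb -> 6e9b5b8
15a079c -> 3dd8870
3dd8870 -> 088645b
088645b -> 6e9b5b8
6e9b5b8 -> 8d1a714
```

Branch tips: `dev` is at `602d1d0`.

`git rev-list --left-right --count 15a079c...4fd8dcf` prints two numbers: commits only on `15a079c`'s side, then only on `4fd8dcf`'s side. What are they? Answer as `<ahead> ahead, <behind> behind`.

Reachable from 15a079c: {088645b, 15a079c, 3dd8870, 6e9b5b8, 8d1a714}.
Reachable from 4fd8dcf: {088645b, 4fd8dcf, 6e9b5b8, 8d1a714}.
Only in 15a079c's history (ahead): {15a079c, 3dd8870} — 2.
Only in 4fd8dcf's history (behind): {4fd8dcf} — 1.

2 ahead, 1 behind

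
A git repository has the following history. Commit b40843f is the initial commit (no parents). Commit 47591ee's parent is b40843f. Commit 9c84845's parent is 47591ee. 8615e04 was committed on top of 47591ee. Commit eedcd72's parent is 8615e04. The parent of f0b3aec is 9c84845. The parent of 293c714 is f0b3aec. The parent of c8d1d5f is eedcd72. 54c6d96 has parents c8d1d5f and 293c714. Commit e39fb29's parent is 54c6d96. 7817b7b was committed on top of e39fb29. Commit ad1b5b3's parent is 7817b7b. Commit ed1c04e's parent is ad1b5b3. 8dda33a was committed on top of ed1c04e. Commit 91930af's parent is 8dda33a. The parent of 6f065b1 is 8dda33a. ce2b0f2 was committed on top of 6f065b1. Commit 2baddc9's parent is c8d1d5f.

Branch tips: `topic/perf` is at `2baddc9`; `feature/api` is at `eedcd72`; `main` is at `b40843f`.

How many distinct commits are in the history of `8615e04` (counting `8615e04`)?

Walking parent pointers from 8615e04: reachable set = {47591ee, 8615e04, b40843f}.
That is 3 commits.

3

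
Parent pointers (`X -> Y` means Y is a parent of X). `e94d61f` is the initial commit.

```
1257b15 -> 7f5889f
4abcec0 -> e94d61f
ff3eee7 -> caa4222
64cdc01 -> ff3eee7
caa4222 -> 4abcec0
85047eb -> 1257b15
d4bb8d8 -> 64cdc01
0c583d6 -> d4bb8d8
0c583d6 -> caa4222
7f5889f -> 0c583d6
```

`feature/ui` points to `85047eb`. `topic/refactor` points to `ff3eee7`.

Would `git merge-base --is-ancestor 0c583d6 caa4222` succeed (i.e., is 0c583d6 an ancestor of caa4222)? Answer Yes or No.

No

Ancestors of caa4222: {4abcec0, caa4222, e94d61f}.
0c583d6 is not in that set, so it is not an ancestor of caa4222.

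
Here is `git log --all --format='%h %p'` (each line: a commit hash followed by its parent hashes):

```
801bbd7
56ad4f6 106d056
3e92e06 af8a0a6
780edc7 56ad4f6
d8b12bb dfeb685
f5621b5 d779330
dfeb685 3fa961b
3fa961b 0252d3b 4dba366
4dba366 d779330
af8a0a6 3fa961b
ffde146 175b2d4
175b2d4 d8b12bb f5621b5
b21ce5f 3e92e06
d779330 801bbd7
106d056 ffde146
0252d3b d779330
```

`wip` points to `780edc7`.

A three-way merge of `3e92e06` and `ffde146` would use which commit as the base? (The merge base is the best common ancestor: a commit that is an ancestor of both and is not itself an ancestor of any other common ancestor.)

Ancestors of 3e92e06: {0252d3b, 3e92e06, 3fa961b, 4dba366, 801bbd7, af8a0a6, d779330}.
Ancestors of ffde146: {0252d3b, 175b2d4, 3fa961b, 4dba366, 801bbd7, d779330, d8b12bb, dfeb685, f5621b5, ffde146}.
Common ancestors: {0252d3b, 3fa961b, 4dba366, 801bbd7, d779330}.
Among these, 3fa961b is not an ancestor of any other common ancestor — it is the merge base.

3fa961b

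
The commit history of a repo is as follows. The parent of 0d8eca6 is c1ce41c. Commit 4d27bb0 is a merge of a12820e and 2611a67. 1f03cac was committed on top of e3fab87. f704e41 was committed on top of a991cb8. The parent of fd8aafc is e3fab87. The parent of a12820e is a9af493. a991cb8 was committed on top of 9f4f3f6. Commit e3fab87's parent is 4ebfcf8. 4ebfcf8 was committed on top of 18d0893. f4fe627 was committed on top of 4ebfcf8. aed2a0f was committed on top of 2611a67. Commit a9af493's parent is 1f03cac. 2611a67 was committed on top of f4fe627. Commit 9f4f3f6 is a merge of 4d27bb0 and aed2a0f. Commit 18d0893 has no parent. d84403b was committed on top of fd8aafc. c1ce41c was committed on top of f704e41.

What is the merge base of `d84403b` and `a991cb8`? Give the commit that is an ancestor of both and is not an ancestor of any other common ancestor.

e3fab87

Ancestors of d84403b: {18d0893, 4ebfcf8, d84403b, e3fab87, fd8aafc}.
Ancestors of a991cb8: {18d0893, 1f03cac, 2611a67, 4d27bb0, 4ebfcf8, 9f4f3f6, a12820e, a991cb8, a9af493, aed2a0f, e3fab87, f4fe627}.
Common ancestors: {18d0893, 4ebfcf8, e3fab87}.
Among these, e3fab87 is not an ancestor of any other common ancestor — it is the merge base.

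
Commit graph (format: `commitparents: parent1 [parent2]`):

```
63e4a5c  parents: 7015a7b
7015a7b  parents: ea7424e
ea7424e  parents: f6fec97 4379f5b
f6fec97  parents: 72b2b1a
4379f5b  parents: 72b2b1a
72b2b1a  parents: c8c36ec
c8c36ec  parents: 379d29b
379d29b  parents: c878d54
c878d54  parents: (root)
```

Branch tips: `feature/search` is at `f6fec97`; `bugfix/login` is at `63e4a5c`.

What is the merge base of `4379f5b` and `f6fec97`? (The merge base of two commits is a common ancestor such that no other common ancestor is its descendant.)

Ancestors of 4379f5b: {379d29b, 4379f5b, 72b2b1a, c878d54, c8c36ec}.
Ancestors of f6fec97: {379d29b, 72b2b1a, c878d54, c8c36ec, f6fec97}.
Common ancestors: {379d29b, 72b2b1a, c878d54, c8c36ec}.
Among these, 72b2b1a is not an ancestor of any other common ancestor — it is the merge base.

72b2b1a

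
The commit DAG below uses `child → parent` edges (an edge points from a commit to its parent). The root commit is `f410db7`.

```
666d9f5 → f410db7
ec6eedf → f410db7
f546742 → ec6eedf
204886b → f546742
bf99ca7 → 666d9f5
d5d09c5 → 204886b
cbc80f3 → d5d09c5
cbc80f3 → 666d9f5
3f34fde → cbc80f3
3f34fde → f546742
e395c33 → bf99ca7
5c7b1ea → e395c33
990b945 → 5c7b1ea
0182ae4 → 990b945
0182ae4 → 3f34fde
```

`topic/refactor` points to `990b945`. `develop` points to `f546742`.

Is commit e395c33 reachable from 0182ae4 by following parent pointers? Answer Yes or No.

Yes

Ancestors of 0182ae4 (commits reachable by following parents): {0182ae4, 204886b, 3f34fde, 5c7b1ea, 666d9f5, 990b945, bf99ca7, cbc80f3, d5d09c5, e395c33, ec6eedf, f410db7, f546742}.
e395c33 is in that set, so it is an ancestor of 0182ae4.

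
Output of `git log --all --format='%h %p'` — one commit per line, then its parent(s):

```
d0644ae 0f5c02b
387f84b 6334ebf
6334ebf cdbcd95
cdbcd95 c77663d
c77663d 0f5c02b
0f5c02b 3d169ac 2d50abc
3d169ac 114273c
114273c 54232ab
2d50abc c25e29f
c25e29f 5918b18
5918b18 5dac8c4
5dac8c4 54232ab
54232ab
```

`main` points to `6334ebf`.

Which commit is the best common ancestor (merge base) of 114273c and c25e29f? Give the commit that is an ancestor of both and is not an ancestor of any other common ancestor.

54232ab

Ancestors of 114273c: {114273c, 54232ab}.
Ancestors of c25e29f: {54232ab, 5918b18, 5dac8c4, c25e29f}.
Common ancestors: {54232ab}.
The only common ancestor is 54232ab, so it is the merge base.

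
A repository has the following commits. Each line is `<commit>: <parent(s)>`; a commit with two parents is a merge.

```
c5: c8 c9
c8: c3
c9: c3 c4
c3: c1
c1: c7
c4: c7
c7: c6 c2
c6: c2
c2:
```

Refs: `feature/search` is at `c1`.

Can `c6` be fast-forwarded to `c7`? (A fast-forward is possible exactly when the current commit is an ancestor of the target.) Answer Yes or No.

A fast-forward from c6 to c7 is possible iff c6 is an ancestor of c7.
Ancestors of c7: {c2, c6, c7}.
c6 is among them, so fast-forward is possible.

Yes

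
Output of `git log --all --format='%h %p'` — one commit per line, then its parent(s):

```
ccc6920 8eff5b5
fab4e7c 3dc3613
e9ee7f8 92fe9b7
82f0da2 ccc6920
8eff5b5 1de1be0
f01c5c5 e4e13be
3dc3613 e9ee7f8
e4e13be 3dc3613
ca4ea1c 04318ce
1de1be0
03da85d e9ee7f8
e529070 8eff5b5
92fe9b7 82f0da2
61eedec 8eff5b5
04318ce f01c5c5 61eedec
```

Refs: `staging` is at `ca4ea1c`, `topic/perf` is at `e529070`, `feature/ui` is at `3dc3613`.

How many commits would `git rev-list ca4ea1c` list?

Walking parent pointers from ca4ea1c: reachable set = {04318ce, 1de1be0, 3dc3613, 61eedec, 82f0da2, 8eff5b5, 92fe9b7, ca4ea1c, ccc6920, e4e13be, e9ee7f8, f01c5c5}.
That is 12 commits.

12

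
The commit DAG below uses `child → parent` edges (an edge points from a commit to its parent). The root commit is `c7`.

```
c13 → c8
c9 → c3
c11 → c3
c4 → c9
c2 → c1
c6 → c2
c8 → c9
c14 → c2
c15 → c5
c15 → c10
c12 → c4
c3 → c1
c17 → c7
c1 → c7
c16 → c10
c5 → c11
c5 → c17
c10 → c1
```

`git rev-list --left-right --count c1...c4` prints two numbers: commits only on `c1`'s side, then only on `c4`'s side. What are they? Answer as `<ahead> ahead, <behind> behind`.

Reachable from c1: {c1, c7}.
Reachable from c4: {c1, c3, c4, c7, c9}.
Only in c1's history (ahead): {} — 0.
Only in c4's history (behind): {c3, c4, c9} — 3.

0 ahead, 3 behind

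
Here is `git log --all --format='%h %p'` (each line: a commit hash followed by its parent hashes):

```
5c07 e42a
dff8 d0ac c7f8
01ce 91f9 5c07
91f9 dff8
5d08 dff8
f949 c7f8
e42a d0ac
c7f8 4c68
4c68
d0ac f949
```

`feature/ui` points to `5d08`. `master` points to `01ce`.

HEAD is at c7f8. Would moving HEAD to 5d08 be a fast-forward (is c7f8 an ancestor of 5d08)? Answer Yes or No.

A fast-forward from c7f8 to 5d08 is possible iff c7f8 is an ancestor of 5d08.
Ancestors of 5d08: {4c68, 5d08, c7f8, d0ac, dff8, f949}.
c7f8 is among them, so fast-forward is possible.

Yes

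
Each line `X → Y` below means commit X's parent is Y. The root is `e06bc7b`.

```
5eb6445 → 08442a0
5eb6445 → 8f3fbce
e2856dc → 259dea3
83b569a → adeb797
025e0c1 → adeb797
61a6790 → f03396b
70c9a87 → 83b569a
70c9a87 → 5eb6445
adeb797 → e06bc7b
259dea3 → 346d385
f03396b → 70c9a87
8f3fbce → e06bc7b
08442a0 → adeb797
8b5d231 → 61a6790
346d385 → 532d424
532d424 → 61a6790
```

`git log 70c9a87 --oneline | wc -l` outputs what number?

Walking parent pointers from 70c9a87: reachable set = {08442a0, 5eb6445, 70c9a87, 83b569a, 8f3fbce, adeb797, e06bc7b}.
That is 7 commits.

7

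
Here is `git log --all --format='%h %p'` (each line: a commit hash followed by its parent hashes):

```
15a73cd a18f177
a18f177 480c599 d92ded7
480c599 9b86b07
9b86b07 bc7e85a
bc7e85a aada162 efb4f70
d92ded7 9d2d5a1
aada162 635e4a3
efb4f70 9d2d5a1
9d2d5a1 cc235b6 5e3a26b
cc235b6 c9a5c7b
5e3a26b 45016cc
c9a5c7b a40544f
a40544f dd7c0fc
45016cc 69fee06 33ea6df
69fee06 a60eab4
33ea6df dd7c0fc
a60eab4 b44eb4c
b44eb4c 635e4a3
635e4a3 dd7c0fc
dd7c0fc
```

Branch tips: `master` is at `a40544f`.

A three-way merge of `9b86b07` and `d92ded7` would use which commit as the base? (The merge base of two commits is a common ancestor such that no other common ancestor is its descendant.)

9d2d5a1

Ancestors of 9b86b07: {33ea6df, 45016cc, 5e3a26b, 635e4a3, 69fee06, 9b86b07, 9d2d5a1, a40544f, a60eab4, aada162, b44eb4c, bc7e85a, c9a5c7b, cc235b6, dd7c0fc, efb4f70}.
Ancestors of d92ded7: {33ea6df, 45016cc, 5e3a26b, 635e4a3, 69fee06, 9d2d5a1, a40544f, a60eab4, b44eb4c, c9a5c7b, cc235b6, d92ded7, dd7c0fc}.
Common ancestors: {33ea6df, 45016cc, 5e3a26b, 635e4a3, 69fee06, 9d2d5a1, a40544f, a60eab4, b44eb4c, c9a5c7b, cc235b6, dd7c0fc}.
Among these, 9d2d5a1 is not an ancestor of any other common ancestor — it is the merge base.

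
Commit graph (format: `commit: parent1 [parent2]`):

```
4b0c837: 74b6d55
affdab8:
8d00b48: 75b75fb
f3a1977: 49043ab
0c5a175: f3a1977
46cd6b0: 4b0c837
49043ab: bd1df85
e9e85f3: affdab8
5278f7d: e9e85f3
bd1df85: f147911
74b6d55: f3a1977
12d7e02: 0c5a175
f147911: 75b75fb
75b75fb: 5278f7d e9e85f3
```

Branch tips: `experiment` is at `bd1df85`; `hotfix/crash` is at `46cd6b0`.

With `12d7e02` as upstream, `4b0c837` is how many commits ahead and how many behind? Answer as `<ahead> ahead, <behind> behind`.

2 ahead, 2 behind

Reachable from 4b0c837: {49043ab, 4b0c837, 5278f7d, 74b6d55, 75b75fb, affdab8, bd1df85, e9e85f3, f147911, f3a1977}.
Reachable from 12d7e02: {0c5a175, 12d7e02, 49043ab, 5278f7d, 75b75fb, affdab8, bd1df85, e9e85f3, f147911, f3a1977}.
Only in 4b0c837's history (ahead): {4b0c837, 74b6d55} — 2.
Only in 12d7e02's history (behind): {0c5a175, 12d7e02} — 2.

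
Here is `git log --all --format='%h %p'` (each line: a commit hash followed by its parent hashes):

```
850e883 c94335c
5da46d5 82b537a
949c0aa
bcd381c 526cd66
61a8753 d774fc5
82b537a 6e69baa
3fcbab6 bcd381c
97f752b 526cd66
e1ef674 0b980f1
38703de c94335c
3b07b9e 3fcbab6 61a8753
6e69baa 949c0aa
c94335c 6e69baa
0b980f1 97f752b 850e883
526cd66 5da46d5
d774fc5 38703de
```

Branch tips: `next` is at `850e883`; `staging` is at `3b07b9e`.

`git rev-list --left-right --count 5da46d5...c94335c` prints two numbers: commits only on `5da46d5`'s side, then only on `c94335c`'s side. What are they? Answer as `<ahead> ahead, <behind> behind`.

2 ahead, 1 behind

Reachable from 5da46d5: {5da46d5, 6e69baa, 82b537a, 949c0aa}.
Reachable from c94335c: {6e69baa, 949c0aa, c94335c}.
Only in 5da46d5's history (ahead): {5da46d5, 82b537a} — 2.
Only in c94335c's history (behind): {c94335c} — 1.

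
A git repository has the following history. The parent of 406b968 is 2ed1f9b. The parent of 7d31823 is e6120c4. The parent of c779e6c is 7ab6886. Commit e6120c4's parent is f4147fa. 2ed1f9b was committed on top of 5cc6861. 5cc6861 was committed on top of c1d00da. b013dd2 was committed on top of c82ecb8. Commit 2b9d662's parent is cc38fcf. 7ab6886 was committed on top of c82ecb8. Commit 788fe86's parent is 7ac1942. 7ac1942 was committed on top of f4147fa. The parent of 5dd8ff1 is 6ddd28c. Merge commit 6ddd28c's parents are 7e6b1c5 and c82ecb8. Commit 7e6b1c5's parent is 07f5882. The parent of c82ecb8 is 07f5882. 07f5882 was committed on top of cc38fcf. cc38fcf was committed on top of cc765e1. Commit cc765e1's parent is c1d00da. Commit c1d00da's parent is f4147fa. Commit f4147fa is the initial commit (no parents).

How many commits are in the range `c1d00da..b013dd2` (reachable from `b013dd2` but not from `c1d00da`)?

5

Reachable from b013dd2: {07f5882, b013dd2, c1d00da, c82ecb8, cc38fcf, cc765e1, f4147fa}.
Reachable from c1d00da: {c1d00da, f4147fa}.
In b013dd2's history but not c1d00da's: {07f5882, b013dd2, c82ecb8, cc38fcf, cc765e1} — 5 commits.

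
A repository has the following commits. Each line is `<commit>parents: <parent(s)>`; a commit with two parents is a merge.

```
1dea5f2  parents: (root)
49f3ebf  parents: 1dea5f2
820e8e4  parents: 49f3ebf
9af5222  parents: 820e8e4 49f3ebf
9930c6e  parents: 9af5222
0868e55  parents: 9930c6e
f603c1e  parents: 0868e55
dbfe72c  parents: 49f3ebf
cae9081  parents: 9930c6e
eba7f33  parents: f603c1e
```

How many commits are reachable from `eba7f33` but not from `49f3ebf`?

Reachable from eba7f33: {0868e55, 1dea5f2, 49f3ebf, 820e8e4, 9930c6e, 9af5222, eba7f33, f603c1e}.
Reachable from 49f3ebf: {1dea5f2, 49f3ebf}.
In eba7f33's history but not 49f3ebf's: {0868e55, 820e8e4, 9930c6e, 9af5222, eba7f33, f603c1e} — 6 commits.

6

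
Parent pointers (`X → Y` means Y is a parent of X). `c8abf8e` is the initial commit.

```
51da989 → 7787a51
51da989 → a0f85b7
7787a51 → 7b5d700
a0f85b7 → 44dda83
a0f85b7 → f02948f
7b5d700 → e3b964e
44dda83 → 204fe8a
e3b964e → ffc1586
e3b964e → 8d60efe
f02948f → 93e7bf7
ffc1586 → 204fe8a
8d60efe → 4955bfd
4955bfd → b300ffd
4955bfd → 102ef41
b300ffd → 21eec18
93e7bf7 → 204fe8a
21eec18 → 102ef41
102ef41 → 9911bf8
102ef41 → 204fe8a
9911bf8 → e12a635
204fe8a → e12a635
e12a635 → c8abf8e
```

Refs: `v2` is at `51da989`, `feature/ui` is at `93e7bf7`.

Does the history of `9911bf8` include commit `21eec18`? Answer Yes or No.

No

Ancestors of 9911bf8: {9911bf8, c8abf8e, e12a635}.
21eec18 is not in that set, so it is not an ancestor of 9911bf8.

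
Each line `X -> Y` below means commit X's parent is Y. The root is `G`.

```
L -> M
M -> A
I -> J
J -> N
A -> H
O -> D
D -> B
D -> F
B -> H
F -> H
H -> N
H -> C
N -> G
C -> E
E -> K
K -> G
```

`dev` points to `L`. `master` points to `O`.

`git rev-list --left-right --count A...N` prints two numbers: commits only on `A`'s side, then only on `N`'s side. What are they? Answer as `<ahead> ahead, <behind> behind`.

Reachable from A: {A, C, E, G, H, K, N}.
Reachable from N: {G, N}.
Only in A's history (ahead): {A, C, E, H, K} — 5.
Only in N's history (behind): {} — 0.

5 ahead, 0 behind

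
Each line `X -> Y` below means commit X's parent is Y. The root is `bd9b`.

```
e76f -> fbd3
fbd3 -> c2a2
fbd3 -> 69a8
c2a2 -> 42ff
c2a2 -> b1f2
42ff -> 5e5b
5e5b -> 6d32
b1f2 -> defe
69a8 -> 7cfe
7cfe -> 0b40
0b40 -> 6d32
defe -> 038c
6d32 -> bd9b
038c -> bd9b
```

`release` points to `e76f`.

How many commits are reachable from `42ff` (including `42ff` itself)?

Walking parent pointers from 42ff: reachable set = {42ff, 5e5b, 6d32, bd9b}.
That is 4 commits.

4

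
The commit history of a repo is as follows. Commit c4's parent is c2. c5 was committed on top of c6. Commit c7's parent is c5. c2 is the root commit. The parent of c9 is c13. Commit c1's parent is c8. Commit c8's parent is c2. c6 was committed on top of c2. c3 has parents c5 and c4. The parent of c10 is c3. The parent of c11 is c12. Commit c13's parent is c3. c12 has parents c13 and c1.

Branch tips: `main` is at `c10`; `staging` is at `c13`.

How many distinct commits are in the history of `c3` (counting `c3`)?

5

Walking parent pointers from c3: reachable set = {c2, c3, c4, c5, c6}.
That is 5 commits.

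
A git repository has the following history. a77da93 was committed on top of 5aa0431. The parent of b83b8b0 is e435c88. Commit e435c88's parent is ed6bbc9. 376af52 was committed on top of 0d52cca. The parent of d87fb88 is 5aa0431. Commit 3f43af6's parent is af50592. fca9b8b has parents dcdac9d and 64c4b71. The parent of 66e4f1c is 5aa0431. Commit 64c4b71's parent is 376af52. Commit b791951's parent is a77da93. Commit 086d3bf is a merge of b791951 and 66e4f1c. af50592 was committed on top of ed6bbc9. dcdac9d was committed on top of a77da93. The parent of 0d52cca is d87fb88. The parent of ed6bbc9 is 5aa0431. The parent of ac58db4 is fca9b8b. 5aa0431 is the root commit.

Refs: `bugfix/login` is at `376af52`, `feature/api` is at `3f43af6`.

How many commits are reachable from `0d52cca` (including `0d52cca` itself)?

3

Walking parent pointers from 0d52cca: reachable set = {0d52cca, 5aa0431, d87fb88}.
That is 3 commits.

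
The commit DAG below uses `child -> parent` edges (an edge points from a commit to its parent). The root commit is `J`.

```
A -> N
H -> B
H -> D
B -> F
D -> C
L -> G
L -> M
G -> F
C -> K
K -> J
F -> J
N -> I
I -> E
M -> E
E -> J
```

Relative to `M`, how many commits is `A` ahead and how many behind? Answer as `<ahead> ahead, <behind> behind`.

3 ahead, 1 behind

Reachable from A: {A, E, I, J, N}.
Reachable from M: {E, J, M}.
Only in A's history (ahead): {A, I, N} — 3.
Only in M's history (behind): {M} — 1.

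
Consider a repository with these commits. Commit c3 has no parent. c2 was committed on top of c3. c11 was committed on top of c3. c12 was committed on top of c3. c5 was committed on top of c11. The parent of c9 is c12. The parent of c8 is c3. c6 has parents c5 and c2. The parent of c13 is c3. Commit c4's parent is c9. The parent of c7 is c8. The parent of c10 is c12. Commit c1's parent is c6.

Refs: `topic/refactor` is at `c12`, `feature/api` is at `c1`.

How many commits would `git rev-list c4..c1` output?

5

Reachable from c1: {c1, c11, c2, c3, c5, c6}.
Reachable from c4: {c12, c3, c4, c9}.
In c1's history but not c4's: {c1, c11, c2, c5, c6} — 5 commits.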